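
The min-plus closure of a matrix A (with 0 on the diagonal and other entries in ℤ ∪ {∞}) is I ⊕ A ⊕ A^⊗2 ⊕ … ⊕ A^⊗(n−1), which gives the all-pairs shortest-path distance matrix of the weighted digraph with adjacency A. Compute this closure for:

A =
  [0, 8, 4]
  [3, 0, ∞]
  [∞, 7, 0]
Closure =
  [0, 8, 4]
  [3, 0, 7]
  [10, 7, 0]

This is the Floyd-Warshall all-pairs shortest-path computation. For each intermediate vertex k = 0, 1, …, 2, update dist[i][j] ← min(dist[i][j], dist[i][k] + dist[k][j]). The final matrix gives, for each (i, j), the minimum total weight of any directed path from i to j (possibly empty when i = j).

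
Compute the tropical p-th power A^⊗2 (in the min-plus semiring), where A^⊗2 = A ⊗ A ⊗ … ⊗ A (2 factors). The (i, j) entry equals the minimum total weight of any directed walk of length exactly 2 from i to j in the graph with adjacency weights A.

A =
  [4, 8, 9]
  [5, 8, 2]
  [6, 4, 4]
A^⊗2 =
  [8, 12, 10]
  [8, 6, 6]
  [9, 8, 6]

Each entry (A^⊗2)_ij equals the minimum over all length-2 walks i = v_0 → v_1 → … → v_2 = j of Σ_t A[v_t][v_{t+1}]. For example, for (i, j) = (0, 2) we minimise over 3 possible intermediate vertex sequences; the minimum is 10, attained along the walk 0 → 1 → 2.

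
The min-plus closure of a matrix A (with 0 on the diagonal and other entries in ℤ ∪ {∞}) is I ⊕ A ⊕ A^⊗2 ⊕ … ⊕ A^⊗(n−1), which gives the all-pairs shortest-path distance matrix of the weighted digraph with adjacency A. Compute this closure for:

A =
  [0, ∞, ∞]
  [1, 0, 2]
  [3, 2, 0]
Closure =
  [0, ∞, ∞]
  [1, 0, 2]
  [3, 2, 0]

This is the Floyd-Warshall all-pairs shortest-path computation. For each intermediate vertex k = 0, 1, …, 2, update dist[i][j] ← min(dist[i][j], dist[i][k] + dist[k][j]). The final matrix gives, for each (i, j), the minimum total weight of any directed path from i to j (possibly empty when i = j).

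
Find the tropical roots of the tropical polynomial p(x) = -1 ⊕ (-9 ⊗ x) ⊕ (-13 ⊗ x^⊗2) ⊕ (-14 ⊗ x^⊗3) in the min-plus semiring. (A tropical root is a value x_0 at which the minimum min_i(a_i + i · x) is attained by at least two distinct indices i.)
Roots: {1, 4, 8}

Each tropical root is a break point of the lower envelope of the lines y = a_i + i · x (there are 4 lines, with slopes 0, 1, ..., 3). Only the lines that attain the minimum somewhere contribute to roots; other lines are dominated. Here the surviving (envelope) indices are i = 3, i = 2, i = 1, i = 0.
Intersections between consecutive envelope lines give the roots: for adjacent envelope indices i < j the intersection is x = (a_i − a_j) / (j − i). Reading off the sorted break points: {1, 4, 8}.
Verification: at each break x_0, at least two indices attain the minimum of min_i(a_i + i · x_0).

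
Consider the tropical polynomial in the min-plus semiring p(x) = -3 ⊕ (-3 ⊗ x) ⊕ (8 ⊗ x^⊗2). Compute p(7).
p(7) = -3

A tropical monomial a ⊗ x^⊗i evaluates to a + i · x. Evaluating each term at x = 7:
  Term 0 contributes -3 + 0 · 7 = -3
  Term 1 contributes -3 + 1 · 7 = 4
  Term 2 contributes 8 + 2 · 7 = 22
p(7) = ⊕ of these = min[-3, 4, 22] = -3.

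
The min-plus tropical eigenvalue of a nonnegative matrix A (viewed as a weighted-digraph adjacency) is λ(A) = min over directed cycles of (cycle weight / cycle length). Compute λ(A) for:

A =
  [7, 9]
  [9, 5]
λ(A) = 5

Enumerate directed cycles and compute their means (weight / length). Sample:
  cycle 0 → 0: weight = 7, length = 1, mean = 7/1 ≈ 7.000
  cycle 1 → 1: weight = 5, length = 1, mean = 5/1 ≈ 5.000
  cycle 0 → 1 → 0: weight = 18, length = 2, mean = 18/2 ≈ 9.000
  cycle 1 → 0 → 1: weight = 18, length = 2, mean = 18/2 ≈ 9.000
Minimum mean = 5.000, attained e.g. along the cycle 1 → 1 with weight 5 and length 1. So λ(A) = 5/1 = 5.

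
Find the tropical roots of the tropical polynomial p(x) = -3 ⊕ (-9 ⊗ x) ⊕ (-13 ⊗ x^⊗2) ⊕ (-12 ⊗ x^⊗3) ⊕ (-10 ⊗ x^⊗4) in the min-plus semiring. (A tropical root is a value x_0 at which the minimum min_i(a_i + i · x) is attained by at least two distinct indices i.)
Roots: {-2, -1, 4, 6}

Each tropical root is a break point of the lower envelope of the lines y = a_i + i · x (there are 5 lines, with slopes 0, 1, ..., 4). Only the lines that attain the minimum somewhere contribute to roots; other lines are dominated. Here the surviving (envelope) indices are i = 4, i = 3, i = 2, i = 1, i = 0.
Intersections between consecutive envelope lines give the roots: for adjacent envelope indices i < j the intersection is x = (a_i − a_j) / (j − i). Reading off the sorted break points: {-2, -1, 4, 6}.
Verification: at each break x_0, at least two indices attain the minimum of min_i(a_i + i · x_0).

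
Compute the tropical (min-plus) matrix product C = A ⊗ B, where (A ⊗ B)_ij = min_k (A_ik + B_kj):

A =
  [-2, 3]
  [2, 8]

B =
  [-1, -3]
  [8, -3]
A ⊗ B =
  [-3, -5]
  [1, -1]

Apply the min-plus product entry-by-entry:
  C[0][0] = min over k of (A[0][0] + B[0][0] = -2 + -1 = -3, A[0][1] + B[1][0] = 3 + 8 = 11) = -3 (attained at k = 0)
  C[0][1] = min over k of (A[0][0] + B[0][1] = -2 + -3 = -5, A[0][1] + B[1][1] = 3 + -3 = 0) = -5 (attained at k = 0)
  C[1][0] = min over k of (A[1][0] + B[0][0] = 2 + -1 = 1, A[1][1] + B[1][0] = 8 + 8 = 16) = 1 (attained at k = 0)
  C[1][1] = min over k of (A[1][0] + B[0][1] = 2 + -3 = -1, A[1][1] + B[1][1] = 8 + -3 = 5) = -1 (attained at k = 0)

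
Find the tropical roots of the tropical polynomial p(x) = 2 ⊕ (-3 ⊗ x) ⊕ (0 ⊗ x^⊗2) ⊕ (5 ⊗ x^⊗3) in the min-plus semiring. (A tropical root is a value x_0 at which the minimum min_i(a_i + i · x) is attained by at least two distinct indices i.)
Roots: {-5, -3, 5}

Each tropical root is a break point of the lower envelope of the lines y = a_i + i · x (there are 4 lines, with slopes 0, 1, ..., 3). Only the lines that attain the minimum somewhere contribute to roots; other lines are dominated. Here the surviving (envelope) indices are i = 3, i = 2, i = 1, i = 0.
Intersections between consecutive envelope lines give the roots: for adjacent envelope indices i < j the intersection is x = (a_i − a_j) / (j − i). Reading off the sorted break points: {-5, -3, 5}.
Verification: at each break x_0, at least two indices attain the minimum of min_i(a_i + i · x_0).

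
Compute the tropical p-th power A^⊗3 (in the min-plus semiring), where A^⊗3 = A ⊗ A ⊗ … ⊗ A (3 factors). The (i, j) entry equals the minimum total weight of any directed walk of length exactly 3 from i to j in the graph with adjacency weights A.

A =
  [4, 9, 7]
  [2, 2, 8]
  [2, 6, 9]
A^⊗3 =
  [12, 13, 15]
  [6, 6, 11]
  [10, 10, 13]

Each entry (A^⊗3)_ij equals the minimum over all length-3 walks i = v_0 → v_1 → … → v_3 = j of Σ_t A[v_t][v_{t+1}]. For example, for (i, j) = (0, 2) we minimise over 9 possible intermediate vertex sequences; the minimum is 15, attained along the walk 0 → 0 → 0 → 2.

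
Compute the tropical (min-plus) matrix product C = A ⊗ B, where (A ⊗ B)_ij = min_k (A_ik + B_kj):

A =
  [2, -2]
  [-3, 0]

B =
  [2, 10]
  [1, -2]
A ⊗ B =
  [-1, -4]
  [-1, -2]

Apply the min-plus product entry-by-entry:
  C[0][0] = min over k of (A[0][0] + B[0][0] = 2 + 2 = 4, A[0][1] + B[1][0] = -2 + 1 = -1) = -1 (attained at k = 1)
  C[0][1] = min over k of (A[0][0] + B[0][1] = 2 + 10 = 12, A[0][1] + B[1][1] = -2 + -2 = -4) = -4 (attained at k = 1)
  C[1][0] = min over k of (A[1][0] + B[0][0] = -3 + 2 = -1, A[1][1] + B[1][0] = 0 + 1 = 1) = -1 (attained at k = 0)
  C[1][1] = min over k of (A[1][0] + B[0][1] = -3 + 10 = 7, A[1][1] + B[1][1] = 0 + -2 = -2) = -2 (attained at k = 1)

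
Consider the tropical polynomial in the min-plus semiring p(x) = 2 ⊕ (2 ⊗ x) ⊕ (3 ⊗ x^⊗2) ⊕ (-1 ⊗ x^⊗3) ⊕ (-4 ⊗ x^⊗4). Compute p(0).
p(0) = -4

A tropical monomial a ⊗ x^⊗i evaluates to a + i · x. Evaluating each term at x = 0:
  Term 0 contributes 2 + 0 · 0 = 2
  Term 1 contributes 2 + 1 · 0 = 2
  Term 2 contributes 3 + 2 · 0 = 3
  Term 3 contributes -1 + 3 · 0 = -1
  Term 4 contributes -4 + 4 · 0 = -4
p(0) = ⊕ of these = min[2, 2, 3, -1, -4] = -4.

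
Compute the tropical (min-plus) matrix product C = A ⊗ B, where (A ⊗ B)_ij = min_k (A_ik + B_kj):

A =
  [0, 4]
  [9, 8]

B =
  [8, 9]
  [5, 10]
A ⊗ B =
  [8, 9]
  [13, 18]

Apply the min-plus product entry-by-entry:
  C[0][0] = min over k of (A[0][0] + B[0][0] = 0 + 8 = 8, A[0][1] + B[1][0] = 4 + 5 = 9) = 8 (attained at k = 0)
  C[0][1] = min over k of (A[0][0] + B[0][1] = 0 + 9 = 9, A[0][1] + B[1][1] = 4 + 10 = 14) = 9 (attained at k = 0)
  C[1][0] = min over k of (A[1][0] + B[0][0] = 9 + 8 = 17, A[1][1] + B[1][0] = 8 + 5 = 13) = 13 (attained at k = 1)
  C[1][1] = min over k of (A[1][0] + B[0][1] = 9 + 9 = 18, A[1][1] + B[1][1] = 8 + 10 = 18) = 18 (attained at k = 0)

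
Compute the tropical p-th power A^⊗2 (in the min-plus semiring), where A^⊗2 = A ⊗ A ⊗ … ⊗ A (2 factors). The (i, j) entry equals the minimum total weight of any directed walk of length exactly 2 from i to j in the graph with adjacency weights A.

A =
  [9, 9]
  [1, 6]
A^⊗2 =
  [10, 15]
  [7, 10]

Each entry (A^⊗2)_ij equals the minimum over all length-2 walks i = v_0 → v_1 → … → v_2 = j of Σ_t A[v_t][v_{t+1}]. For example, for (i, j) = (0, 1) we minimise over 2 possible intermediate vertex sequences; the minimum is 15, attained along the walk 0 → 1 → 1.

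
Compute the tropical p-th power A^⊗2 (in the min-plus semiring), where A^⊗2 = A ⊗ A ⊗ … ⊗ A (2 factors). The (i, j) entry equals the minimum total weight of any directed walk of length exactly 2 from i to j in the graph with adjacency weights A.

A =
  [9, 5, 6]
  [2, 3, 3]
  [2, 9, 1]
A^⊗2 =
  [7, 8, 7]
  [5, 6, 4]
  [3, 7, 2]

Each entry (A^⊗2)_ij equals the minimum over all length-2 walks i = v_0 → v_1 → … → v_2 = j of Σ_t A[v_t][v_{t+1}]. For example, for (i, j) = (0, 2) we minimise over 3 possible intermediate vertex sequences; the minimum is 7, attained along the walk 0 → 2 → 2.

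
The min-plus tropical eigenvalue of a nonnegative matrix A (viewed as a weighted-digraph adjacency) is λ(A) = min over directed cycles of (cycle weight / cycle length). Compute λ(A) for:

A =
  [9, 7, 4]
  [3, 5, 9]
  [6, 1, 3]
λ(A) = 8/3

Enumerate directed cycles and compute their means (weight / length). Sample:
  cycle 0 → 0: weight = 9, length = 1, mean = 9/1 ≈ 9.000
  cycle 1 → 1: weight = 5, length = 1, mean = 5/1 ≈ 5.000
  cycle 2 → 2: weight = 3, length = 1, mean = 3/1 ≈ 3.000
  cycle 0 → 1 → 0: weight = 10, length = 2, mean = 10/2 ≈ 5.000
  cycle 0 → 2 → 0: weight = 10, length = 2, mean = 10/2 ≈ 5.000
  cycle 1 → 0 → 1: weight = 10, length = 2, mean = 10/2 ≈ 5.000
Minimum mean = 2.667, attained e.g. along the cycle 0 → 2 → 1 → 0 with weight 8 and length 3. So λ(A) = 8/3 = 8/3.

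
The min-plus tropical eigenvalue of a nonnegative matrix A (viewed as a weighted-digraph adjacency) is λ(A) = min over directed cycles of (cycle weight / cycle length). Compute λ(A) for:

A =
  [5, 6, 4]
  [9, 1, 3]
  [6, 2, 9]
λ(A) = 1

Enumerate directed cycles and compute their means (weight / length). Sample:
  cycle 0 → 0: weight = 5, length = 1, mean = 5/1 ≈ 5.000
  cycle 1 → 1: weight = 1, length = 1, mean = 1/1 ≈ 1.000
  cycle 2 → 2: weight = 9, length = 1, mean = 9/1 ≈ 9.000
  cycle 0 → 1 → 0: weight = 15, length = 2, mean = 15/2 ≈ 7.500
  cycle 0 → 2 → 0: weight = 10, length = 2, mean = 10/2 ≈ 5.000
  cycle 1 → 0 → 1: weight = 15, length = 2, mean = 15/2 ≈ 7.500
Minimum mean = 1.000, attained e.g. along the cycle 1 → 1 with weight 1 and length 1. So λ(A) = 1/1 = 1.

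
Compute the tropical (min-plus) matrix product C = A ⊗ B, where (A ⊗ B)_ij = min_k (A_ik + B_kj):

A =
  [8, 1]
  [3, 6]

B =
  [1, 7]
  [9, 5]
A ⊗ B =
  [9, 6]
  [4, 10]

Apply the min-plus product entry-by-entry:
  C[0][0] = min over k of (A[0][0] + B[0][0] = 8 + 1 = 9, A[0][1] + B[1][0] = 1 + 9 = 10) = 9 (attained at k = 0)
  C[0][1] = min over k of (A[0][0] + B[0][1] = 8 + 7 = 15, A[0][1] + B[1][1] = 1 + 5 = 6) = 6 (attained at k = 1)
  C[1][0] = min over k of (A[1][0] + B[0][0] = 3 + 1 = 4, A[1][1] + B[1][0] = 6 + 9 = 15) = 4 (attained at k = 0)
  C[1][1] = min over k of (A[1][0] + B[0][1] = 3 + 7 = 10, A[1][1] + B[1][1] = 6 + 5 = 11) = 10 (attained at k = 0)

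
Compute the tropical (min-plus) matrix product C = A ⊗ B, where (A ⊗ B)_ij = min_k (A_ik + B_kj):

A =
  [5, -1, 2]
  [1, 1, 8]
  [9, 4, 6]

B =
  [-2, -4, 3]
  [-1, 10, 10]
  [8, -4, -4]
A ⊗ B =
  [-2, -2, -2]
  [-1, -3, 4]
  [3, 2, 2]

Apply the min-plus product entry-by-entry:
  C[0][0] = min over k of (A[0][0] + B[0][0] = 5 + -2 = 3, A[0][1] + B[1][0] = -1 + -1 = -2, A[0][2] + B[2][0] = 2 + 8 = 10) = -2 (attained at k = 1)
  C[0][1] = min over k of (A[0][0] + B[0][1] = 5 + -4 = 1, A[0][1] + B[1][1] = -1 + 10 = 9, A[0][2] + B[2][1] = 2 + -4 = -2) = -2 (attained at k = 2)
  C[0][2] = min over k of (A[0][0] + B[0][2] = 5 + 3 = 8, A[0][1] + B[1][2] = -1 + 10 = 9, A[0][2] + B[2][2] = 2 + -4 = -2) = -2 (attained at k = 2)
  C[1][0] = min over k of (A[1][0] + B[0][0] = 1 + -2 = -1, A[1][1] + B[1][0] = 1 + -1 = 0, A[1][2] + B[2][0] = 8 + 8 = 16) = -1 (attained at k = 0)
  C[1][1] = min over k of (A[1][0] + B[0][1] = 1 + -4 = -3, A[1][1] + B[1][1] = 1 + 10 = 11, A[1][2] + B[2][1] = 8 + -4 = 4) = -3 (attained at k = 0)
  C[1][2] = min over k of (A[1][0] + B[0][2] = 1 + 3 = 4, A[1][1] + B[1][2] = 1 + 10 = 11, A[1][2] + B[2][2] = 8 + -4 = 4) = 4 (attained at k = 0)
  C[2][0] = min over k of (A[2][0] + B[0][0] = 9 + -2 = 7, A[2][1] + B[1][0] = 4 + -1 = 3, A[2][2] + B[2][0] = 6 + 8 = 14) = 3 (attained at k = 1)
  C[2][1] = min over k of (A[2][0] + B[0][1] = 9 + -4 = 5, A[2][1] + B[1][1] = 4 + 10 = 14, A[2][2] + B[2][1] = 6 + -4 = 2) = 2 (attained at k = 2)
  C[2][2] = min over k of (A[2][0] + B[0][2] = 9 + 3 = 12, A[2][1] + B[1][2] = 4 + 10 = 14, A[2][2] + B[2][2] = 6 + -4 = 2) = 2 (attained at k = 2)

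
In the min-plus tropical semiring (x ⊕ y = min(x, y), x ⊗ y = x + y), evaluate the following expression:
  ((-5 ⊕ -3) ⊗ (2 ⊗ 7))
((-5 ⊕ -3) ⊗ (2 ⊗ 7)) = 4

Expand innermost to outermost. Recall ⊕ takes the minimum of its arguments and ⊗ takes their sum. Working out the expression ((-5 ⊕ -3) ⊗ (2 ⊗ 7)) gives 4.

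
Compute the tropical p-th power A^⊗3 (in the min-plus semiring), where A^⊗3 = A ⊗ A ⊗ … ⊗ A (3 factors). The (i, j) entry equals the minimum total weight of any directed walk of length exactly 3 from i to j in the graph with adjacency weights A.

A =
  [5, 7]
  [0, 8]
A^⊗3 =
  [12, 14]
  [7, 12]

Each entry (A^⊗3)_ij equals the minimum over all length-3 walks i = v_0 → v_1 → … → v_3 = j of Σ_t A[v_t][v_{t+1}]. For example, for (i, j) = (0, 1) we minimise over 4 possible intermediate vertex sequences; the minimum is 14, attained along the walk 0 → 1 → 0 → 1.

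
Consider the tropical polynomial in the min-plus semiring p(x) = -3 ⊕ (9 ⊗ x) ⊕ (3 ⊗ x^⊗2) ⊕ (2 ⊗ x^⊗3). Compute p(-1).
p(-1) = -3

A tropical monomial a ⊗ x^⊗i evaluates to a + i · x. Evaluating each term at x = -1:
  Term 0 contributes -3 + 0 · -1 = -3
  Term 1 contributes 9 + 1 · -1 = 8
  Term 2 contributes 3 + 2 · -1 = 1
  Term 3 contributes 2 + 3 · -1 = -1
p(-1) = ⊕ of these = min[-3, 8, 1, -1] = -3.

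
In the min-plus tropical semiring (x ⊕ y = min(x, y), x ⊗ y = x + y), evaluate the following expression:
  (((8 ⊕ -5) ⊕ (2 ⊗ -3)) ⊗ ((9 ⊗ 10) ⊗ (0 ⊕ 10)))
(((8 ⊕ -5) ⊕ (2 ⊗ -3)) ⊗ ((9 ⊗ 10) ⊗ (0 ⊕ 10))) = 14

Expand innermost to outermost. Recall ⊕ takes the minimum of its arguments and ⊗ takes their sum. Working out the expression (((8 ⊕ -5) ⊕ (2 ⊗ -3)) ⊗ ((9 ⊗ 10) ⊗ (0 ⊕ 10))) gives 14.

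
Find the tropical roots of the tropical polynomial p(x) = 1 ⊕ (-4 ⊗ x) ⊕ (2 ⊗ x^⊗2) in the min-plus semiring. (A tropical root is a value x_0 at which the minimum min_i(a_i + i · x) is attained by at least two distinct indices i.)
Roots: {-6, 5}

Each tropical root is a break point of the lower envelope of the lines y = a_i + i · x (there are 3 lines, with slopes 0, 1, ..., 2). Only the lines that attain the minimum somewhere contribute to roots; other lines are dominated. Here the surviving (envelope) indices are i = 2, i = 1, i = 0.
Intersections between consecutive envelope lines give the roots: for adjacent envelope indices i < j the intersection is x = (a_i − a_j) / (j − i). Reading off the sorted break points: {-6, 5}.
Verification: at each break x_0, at least two indices attain the minimum of min_i(a_i + i · x_0).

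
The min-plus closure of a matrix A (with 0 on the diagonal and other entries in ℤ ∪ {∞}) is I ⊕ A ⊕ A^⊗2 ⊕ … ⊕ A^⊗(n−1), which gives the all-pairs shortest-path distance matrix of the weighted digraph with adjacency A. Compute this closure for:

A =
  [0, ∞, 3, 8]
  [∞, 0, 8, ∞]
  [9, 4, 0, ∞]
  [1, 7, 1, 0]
Closure =
  [0, 7, 3, 8]
  [17, 0, 8, 25]
  [9, 4, 0, 17]
  [1, 5, 1, 0]

This is the Floyd-Warshall all-pairs shortest-path computation. For each intermediate vertex k = 0, 1, …, 3, update dist[i][j] ← min(dist[i][j], dist[i][k] + dist[k][j]). The final matrix gives, for each (i, j), the minimum total weight of any directed path from i to j (possibly empty when i = j).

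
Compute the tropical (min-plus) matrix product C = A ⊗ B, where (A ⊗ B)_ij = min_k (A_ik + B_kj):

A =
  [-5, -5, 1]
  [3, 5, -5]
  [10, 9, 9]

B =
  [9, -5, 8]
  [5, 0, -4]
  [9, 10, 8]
A ⊗ B =
  [0, -10, -9]
  [4, -2, 1]
  [14, 5, 5]

Apply the min-plus product entry-by-entry:
  C[0][0] = min over k of (A[0][0] + B[0][0] = -5 + 9 = 4, A[0][1] + B[1][0] = -5 + 5 = 0, A[0][2] + B[2][0] = 1 + 9 = 10) = 0 (attained at k = 1)
  C[0][1] = min over k of (A[0][0] + B[0][1] = -5 + -5 = -10, A[0][1] + B[1][1] = -5 + 0 = -5, A[0][2] + B[2][1] = 1 + 10 = 11) = -10 (attained at k = 0)
  C[0][2] = min over k of (A[0][0] + B[0][2] = -5 + 8 = 3, A[0][1] + B[1][2] = -5 + -4 = -9, A[0][2] + B[2][2] = 1 + 8 = 9) = -9 (attained at k = 1)
  C[1][0] = min over k of (A[1][0] + B[0][0] = 3 + 9 = 12, A[1][1] + B[1][0] = 5 + 5 = 10, A[1][2] + B[2][0] = -5 + 9 = 4) = 4 (attained at k = 2)
  C[1][1] = min over k of (A[1][0] + B[0][1] = 3 + -5 = -2, A[1][1] + B[1][1] = 5 + 0 = 5, A[1][2] + B[2][1] = -5 + 10 = 5) = -2 (attained at k = 0)
  C[1][2] = min over k of (A[1][0] + B[0][2] = 3 + 8 = 11, A[1][1] + B[1][2] = 5 + -4 = 1, A[1][2] + B[2][2] = -5 + 8 = 3) = 1 (attained at k = 1)
  C[2][0] = min over k of (A[2][0] + B[0][0] = 10 + 9 = 19, A[2][1] + B[1][0] = 9 + 5 = 14, A[2][2] + B[2][0] = 9 + 9 = 18) = 14 (attained at k = 1)
  C[2][1] = min over k of (A[2][0] + B[0][1] = 10 + -5 = 5, A[2][1] + B[1][1] = 9 + 0 = 9, A[2][2] + B[2][1] = 9 + 10 = 19) = 5 (attained at k = 0)
  C[2][2] = min over k of (A[2][0] + B[0][2] = 10 + 8 = 18, A[2][1] + B[1][2] = 9 + -4 = 5, A[2][2] + B[2][2] = 9 + 8 = 17) = 5 (attained at k = 1)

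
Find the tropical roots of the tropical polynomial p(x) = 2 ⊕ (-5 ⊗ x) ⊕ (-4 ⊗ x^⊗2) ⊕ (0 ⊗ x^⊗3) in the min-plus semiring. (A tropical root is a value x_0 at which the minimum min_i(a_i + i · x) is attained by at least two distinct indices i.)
Roots: {-4, -1, 7}

Each tropical root is a break point of the lower envelope of the lines y = a_i + i · x (there are 4 lines, with slopes 0, 1, ..., 3). Only the lines that attain the minimum somewhere contribute to roots; other lines are dominated. Here the surviving (envelope) indices are i = 3, i = 2, i = 1, i = 0.
Intersections between consecutive envelope lines give the roots: for adjacent envelope indices i < j the intersection is x = (a_i − a_j) / (j − i). Reading off the sorted break points: {-4, -1, 7}.
Verification: at each break x_0, at least two indices attain the minimum of min_i(a_i + i · x_0).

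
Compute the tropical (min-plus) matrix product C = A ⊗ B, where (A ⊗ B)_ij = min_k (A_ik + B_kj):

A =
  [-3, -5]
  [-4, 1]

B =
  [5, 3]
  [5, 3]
A ⊗ B =
  [0, -2]
  [1, -1]

Apply the min-plus product entry-by-entry:
  C[0][0] = min over k of (A[0][0] + B[0][0] = -3 + 5 = 2, A[0][1] + B[1][0] = -5 + 5 = 0) = 0 (attained at k = 1)
  C[0][1] = min over k of (A[0][0] + B[0][1] = -3 + 3 = 0, A[0][1] + B[1][1] = -5 + 3 = -2) = -2 (attained at k = 1)
  C[1][0] = min over k of (A[1][0] + B[0][0] = -4 + 5 = 1, A[1][1] + B[1][0] = 1 + 5 = 6) = 1 (attained at k = 0)
  C[1][1] = min over k of (A[1][0] + B[0][1] = -4 + 3 = -1, A[1][1] + B[1][1] = 1 + 3 = 4) = -1 (attained at k = 0)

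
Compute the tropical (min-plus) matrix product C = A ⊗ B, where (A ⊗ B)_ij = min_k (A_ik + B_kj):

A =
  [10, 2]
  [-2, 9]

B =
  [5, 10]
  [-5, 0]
A ⊗ B =
  [-3, 2]
  [3, 8]

Apply the min-plus product entry-by-entry:
  C[0][0] = min over k of (A[0][0] + B[0][0] = 10 + 5 = 15, A[0][1] + B[1][0] = 2 + -5 = -3) = -3 (attained at k = 1)
  C[0][1] = min over k of (A[0][0] + B[0][1] = 10 + 10 = 20, A[0][1] + B[1][1] = 2 + 0 = 2) = 2 (attained at k = 1)
  C[1][0] = min over k of (A[1][0] + B[0][0] = -2 + 5 = 3, A[1][1] + B[1][0] = 9 + -5 = 4) = 3 (attained at k = 0)
  C[1][1] = min over k of (A[1][0] + B[0][1] = -2 + 10 = 8, A[1][1] + B[1][1] = 9 + 0 = 9) = 8 (attained at k = 0)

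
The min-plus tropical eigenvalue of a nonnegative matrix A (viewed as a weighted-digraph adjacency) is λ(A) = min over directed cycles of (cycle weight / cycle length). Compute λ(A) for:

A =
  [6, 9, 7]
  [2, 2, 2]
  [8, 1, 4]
λ(A) = 3/2

Enumerate directed cycles and compute their means (weight / length). Sample:
  cycle 0 → 0: weight = 6, length = 1, mean = 6/1 ≈ 6.000
  cycle 1 → 1: weight = 2, length = 1, mean = 2/1 ≈ 2.000
  cycle 2 → 2: weight = 4, length = 1, mean = 4/1 ≈ 4.000
  cycle 0 → 1 → 0: weight = 11, length = 2, mean = 11/2 ≈ 5.500
  cycle 0 → 2 → 0: weight = 15, length = 2, mean = 15/2 ≈ 7.500
  cycle 1 → 0 → 1: weight = 11, length = 2, mean = 11/2 ≈ 5.500
Minimum mean = 1.500, attained e.g. along the cycle 1 → 2 → 1 with weight 3 and length 2. So λ(A) = 3/2 = 3/2.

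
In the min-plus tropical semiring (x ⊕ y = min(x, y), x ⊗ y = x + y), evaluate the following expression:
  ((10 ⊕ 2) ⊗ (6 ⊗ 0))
((10 ⊕ 2) ⊗ (6 ⊗ 0)) = 8

Expand innermost to outermost. Recall ⊕ takes the minimum of its arguments and ⊗ takes their sum. Working out the expression ((10 ⊕ 2) ⊗ (6 ⊗ 0)) gives 8.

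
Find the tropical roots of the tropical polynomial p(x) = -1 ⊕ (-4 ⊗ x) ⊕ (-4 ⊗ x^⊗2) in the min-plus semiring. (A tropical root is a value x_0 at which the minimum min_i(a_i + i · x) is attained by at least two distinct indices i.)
Roots: {0, 3}

Each tropical root is a break point of the lower envelope of the lines y = a_i + i · x (there are 3 lines, with slopes 0, 1, ..., 2). Only the lines that attain the minimum somewhere contribute to roots; other lines are dominated. Here the surviving (envelope) indices are i = 2, i = 1, i = 0.
Intersections between consecutive envelope lines give the roots: for adjacent envelope indices i < j the intersection is x = (a_i − a_j) / (j − i). Reading off the sorted break points: {0, 3}.
Verification: at each break x_0, at least two indices attain the minimum of min_i(a_i + i · x_0).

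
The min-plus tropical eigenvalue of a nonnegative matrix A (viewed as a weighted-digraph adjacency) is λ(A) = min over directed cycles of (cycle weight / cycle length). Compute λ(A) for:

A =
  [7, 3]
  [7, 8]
λ(A) = 5

Enumerate directed cycles and compute their means (weight / length). Sample:
  cycle 0 → 0: weight = 7, length = 1, mean = 7/1 ≈ 7.000
  cycle 1 → 1: weight = 8, length = 1, mean = 8/1 ≈ 8.000
  cycle 0 → 1 → 0: weight = 10, length = 2, mean = 10/2 ≈ 5.000
  cycle 1 → 0 → 1: weight = 10, length = 2, mean = 10/2 ≈ 5.000
Minimum mean = 5.000, attained e.g. along the cycle 0 → 1 → 0 with weight 10 and length 2. So λ(A) = 10/2 = 5.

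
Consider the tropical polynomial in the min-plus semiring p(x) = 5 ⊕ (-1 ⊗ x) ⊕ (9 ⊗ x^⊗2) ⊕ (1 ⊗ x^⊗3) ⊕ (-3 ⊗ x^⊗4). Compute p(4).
p(4) = 3

A tropical monomial a ⊗ x^⊗i evaluates to a + i · x. Evaluating each term at x = 4:
  Term 0 contributes 5 + 0 · 4 = 5
  Term 1 contributes -1 + 1 · 4 = 3
  Term 2 contributes 9 + 2 · 4 = 17
  Term 3 contributes 1 + 3 · 4 = 13
  Term 4 contributes -3 + 4 · 4 = 13
p(4) = ⊕ of these = min[5, 3, 17, 13, 13] = 3.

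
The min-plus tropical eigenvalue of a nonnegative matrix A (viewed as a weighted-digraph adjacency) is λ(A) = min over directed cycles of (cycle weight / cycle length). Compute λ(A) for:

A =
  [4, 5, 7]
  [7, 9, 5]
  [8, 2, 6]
λ(A) = 7/2

Enumerate directed cycles and compute their means (weight / length). Sample:
  cycle 0 → 0: weight = 4, length = 1, mean = 4/1 ≈ 4.000
  cycle 1 → 1: weight = 9, length = 1, mean = 9/1 ≈ 9.000
  cycle 2 → 2: weight = 6, length = 1, mean = 6/1 ≈ 6.000
  cycle 0 → 1 → 0: weight = 12, length = 2, mean = 12/2 ≈ 6.000
  cycle 0 → 2 → 0: weight = 15, length = 2, mean = 15/2 ≈ 7.500
  cycle 1 → 0 → 1: weight = 12, length = 2, mean = 12/2 ≈ 6.000
Minimum mean = 3.500, attained e.g. along the cycle 1 → 2 → 1 with weight 7 and length 2. So λ(A) = 7/2 = 7/2.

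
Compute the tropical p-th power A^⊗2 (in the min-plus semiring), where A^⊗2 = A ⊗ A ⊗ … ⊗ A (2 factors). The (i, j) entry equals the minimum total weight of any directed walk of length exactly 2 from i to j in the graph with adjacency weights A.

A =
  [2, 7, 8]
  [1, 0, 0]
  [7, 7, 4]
A^⊗2 =
  [4, 7, 7]
  [1, 0, 0]
  [8, 7, 7]

Each entry (A^⊗2)_ij equals the minimum over all length-2 walks i = v_0 → v_1 → … → v_2 = j of Σ_t A[v_t][v_{t+1}]. For example, for (i, j) = (0, 2) we minimise over 3 possible intermediate vertex sequences; the minimum is 7, attained along the walk 0 → 1 → 2.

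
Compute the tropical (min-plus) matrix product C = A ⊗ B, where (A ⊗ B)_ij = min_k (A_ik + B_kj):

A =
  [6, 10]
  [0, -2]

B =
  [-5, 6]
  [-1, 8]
A ⊗ B =
  [1, 12]
  [-5, 6]

Apply the min-plus product entry-by-entry:
  C[0][0] = min over k of (A[0][0] + B[0][0] = 6 + -5 = 1, A[0][1] + B[1][0] = 10 + -1 = 9) = 1 (attained at k = 0)
  C[0][1] = min over k of (A[0][0] + B[0][1] = 6 + 6 = 12, A[0][1] + B[1][1] = 10 + 8 = 18) = 12 (attained at k = 0)
  C[1][0] = min over k of (A[1][0] + B[0][0] = 0 + -5 = -5, A[1][1] + B[1][0] = -2 + -1 = -3) = -5 (attained at k = 0)
  C[1][1] = min over k of (A[1][0] + B[0][1] = 0 + 6 = 6, A[1][1] + B[1][1] = -2 + 8 = 6) = 6 (attained at k = 0)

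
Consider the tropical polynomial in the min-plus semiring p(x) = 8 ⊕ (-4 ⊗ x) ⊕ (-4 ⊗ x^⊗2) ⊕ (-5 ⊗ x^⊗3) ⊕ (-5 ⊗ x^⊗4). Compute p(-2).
p(-2) = -13

A tropical monomial a ⊗ x^⊗i evaluates to a + i · x. Evaluating each term at x = -2:
  Term 0 contributes 8 + 0 · -2 = 8
  Term 1 contributes -4 + 1 · -2 = -6
  Term 2 contributes -4 + 2 · -2 = -8
  Term 3 contributes -5 + 3 · -2 = -11
  Term 4 contributes -5 + 4 · -2 = -13
p(-2) = ⊕ of these = min[8, -6, -8, -11, -13] = -13.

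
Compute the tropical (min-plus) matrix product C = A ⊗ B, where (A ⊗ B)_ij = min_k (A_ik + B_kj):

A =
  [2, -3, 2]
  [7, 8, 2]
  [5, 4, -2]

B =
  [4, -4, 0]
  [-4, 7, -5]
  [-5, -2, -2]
A ⊗ B =
  [-7, -2, -8]
  [-3, 0, 0]
  [-7, -4, -4]

Apply the min-plus product entry-by-entry:
  C[0][0] = min over k of (A[0][0] + B[0][0] = 2 + 4 = 6, A[0][1] + B[1][0] = -3 + -4 = -7, A[0][2] + B[2][0] = 2 + -5 = -3) = -7 (attained at k = 1)
  C[0][1] = min over k of (A[0][0] + B[0][1] = 2 + -4 = -2, A[0][1] + B[1][1] = -3 + 7 = 4, A[0][2] + B[2][1] = 2 + -2 = 0) = -2 (attained at k = 0)
  C[0][2] = min over k of (A[0][0] + B[0][2] = 2 + 0 = 2, A[0][1] + B[1][2] = -3 + -5 = -8, A[0][2] + B[2][2] = 2 + -2 = 0) = -8 (attained at k = 1)
  C[1][0] = min over k of (A[1][0] + B[0][0] = 7 + 4 = 11, A[1][1] + B[1][0] = 8 + -4 = 4, A[1][2] + B[2][0] = 2 + -5 = -3) = -3 (attained at k = 2)
  C[1][1] = min over k of (A[1][0] + B[0][1] = 7 + -4 = 3, A[1][1] + B[1][1] = 8 + 7 = 15, A[1][2] + B[2][1] = 2 + -2 = 0) = 0 (attained at k = 2)
  C[1][2] = min over k of (A[1][0] + B[0][2] = 7 + 0 = 7, A[1][1] + B[1][2] = 8 + -5 = 3, A[1][2] + B[2][2] = 2 + -2 = 0) = 0 (attained at k = 2)
  C[2][0] = min over k of (A[2][0] + B[0][0] = 5 + 4 = 9, A[2][1] + B[1][0] = 4 + -4 = 0, A[2][2] + B[2][0] = -2 + -5 = -7) = -7 (attained at k = 2)
  C[2][1] = min over k of (A[2][0] + B[0][1] = 5 + -4 = 1, A[2][1] + B[1][1] = 4 + 7 = 11, A[2][2] + B[2][1] = -2 + -2 = -4) = -4 (attained at k = 2)
  C[2][2] = min over k of (A[2][0] + B[0][2] = 5 + 0 = 5, A[2][1] + B[1][2] = 4 + -5 = -1, A[2][2] + B[2][2] = -2 + -2 = -4) = -4 (attained at k = 2)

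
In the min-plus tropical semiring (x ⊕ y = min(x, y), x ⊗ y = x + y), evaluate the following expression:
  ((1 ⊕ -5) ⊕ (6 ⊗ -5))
((1 ⊕ -5) ⊕ (6 ⊗ -5)) = -5

Expand innermost to outermost. Recall ⊕ takes the minimum of its arguments and ⊗ takes their sum. Working out the expression ((1 ⊕ -5) ⊕ (6 ⊗ -5)) gives -5.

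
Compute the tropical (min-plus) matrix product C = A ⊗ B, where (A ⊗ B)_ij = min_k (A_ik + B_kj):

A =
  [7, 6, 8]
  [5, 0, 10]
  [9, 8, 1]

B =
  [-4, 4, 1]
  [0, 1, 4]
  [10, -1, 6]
A ⊗ B =
  [3, 7, 8]
  [0, 1, 4]
  [5, 0, 7]

Apply the min-plus product entry-by-entry:
  C[0][0] = min over k of (A[0][0] + B[0][0] = 7 + -4 = 3, A[0][1] + B[1][0] = 6 + 0 = 6, A[0][2] + B[2][0] = 8 + 10 = 18) = 3 (attained at k = 0)
  C[0][1] = min over k of (A[0][0] + B[0][1] = 7 + 4 = 11, A[0][1] + B[1][1] = 6 + 1 = 7, A[0][2] + B[2][1] = 8 + -1 = 7) = 7 (attained at k = 1)
  C[0][2] = min over k of (A[0][0] + B[0][2] = 7 + 1 = 8, A[0][1] + B[1][2] = 6 + 4 = 10, A[0][2] + B[2][2] = 8 + 6 = 14) = 8 (attained at k = 0)
  C[1][0] = min over k of (A[1][0] + B[0][0] = 5 + -4 = 1, A[1][1] + B[1][0] = 0 + 0 = 0, A[1][2] + B[2][0] = 10 + 10 = 20) = 0 (attained at k = 1)
  C[1][1] = min over k of (A[1][0] + B[0][1] = 5 + 4 = 9, A[1][1] + B[1][1] = 0 + 1 = 1, A[1][2] + B[2][1] = 10 + -1 = 9) = 1 (attained at k = 1)
  C[1][2] = min over k of (A[1][0] + B[0][2] = 5 + 1 = 6, A[1][1] + B[1][2] = 0 + 4 = 4, A[1][2] + B[2][2] = 10 + 6 = 16) = 4 (attained at k = 1)
  C[2][0] = min over k of (A[2][0] + B[0][0] = 9 + -4 = 5, A[2][1] + B[1][0] = 8 + 0 = 8, A[2][2] + B[2][0] = 1 + 10 = 11) = 5 (attained at k = 0)
  C[2][1] = min over k of (A[2][0] + B[0][1] = 9 + 4 = 13, A[2][1] + B[1][1] = 8 + 1 = 9, A[2][2] + B[2][1] = 1 + -1 = 0) = 0 (attained at k = 2)
  C[2][2] = min over k of (A[2][0] + B[0][2] = 9 + 1 = 10, A[2][1] + B[1][2] = 8 + 4 = 12, A[2][2] + B[2][2] = 1 + 6 = 7) = 7 (attained at k = 2)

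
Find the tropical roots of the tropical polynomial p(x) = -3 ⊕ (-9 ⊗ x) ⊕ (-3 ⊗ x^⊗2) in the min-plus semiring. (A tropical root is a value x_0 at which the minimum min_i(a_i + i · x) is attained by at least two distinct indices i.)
Roots: {-6, 6}

Each tropical root is a break point of the lower envelope of the lines y = a_i + i · x (there are 3 lines, with slopes 0, 1, ..., 2). Only the lines that attain the minimum somewhere contribute to roots; other lines are dominated. Here the surviving (envelope) indices are i = 2, i = 1, i = 0.
Intersections between consecutive envelope lines give the roots: for adjacent envelope indices i < j the intersection is x = (a_i − a_j) / (j − i). Reading off the sorted break points: {-6, 6}.
Verification: at each break x_0, at least two indices attain the minimum of min_i(a_i + i · x_0).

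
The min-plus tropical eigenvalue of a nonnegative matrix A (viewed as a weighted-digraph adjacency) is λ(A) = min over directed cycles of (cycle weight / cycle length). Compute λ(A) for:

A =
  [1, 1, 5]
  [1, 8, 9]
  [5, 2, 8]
λ(A) = 1

Enumerate directed cycles and compute their means (weight / length). Sample:
  cycle 0 → 0: weight = 1, length = 1, mean = 1/1 ≈ 1.000
  cycle 1 → 1: weight = 8, length = 1, mean = 8/1 ≈ 8.000
  cycle 2 → 2: weight = 8, length = 1, mean = 8/1 ≈ 8.000
  cycle 0 → 1 → 0: weight = 2, length = 2, mean = 2/2 ≈ 1.000
  cycle 0 → 2 → 0: weight = 10, length = 2, mean = 10/2 ≈ 5.000
  cycle 1 → 0 → 1: weight = 2, length = 2, mean = 2/2 ≈ 1.000
Minimum mean = 1.000, attained e.g. along the cycle 0 → 0 with weight 1 and length 1. So λ(A) = 1/1 = 1.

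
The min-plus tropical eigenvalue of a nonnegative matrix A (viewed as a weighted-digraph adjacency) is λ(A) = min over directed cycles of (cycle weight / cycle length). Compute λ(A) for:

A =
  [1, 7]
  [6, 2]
λ(A) = 1

Enumerate directed cycles and compute their means (weight / length). Sample:
  cycle 0 → 0: weight = 1, length = 1, mean = 1/1 ≈ 1.000
  cycle 1 → 1: weight = 2, length = 1, mean = 2/1 ≈ 2.000
  cycle 0 → 1 → 0: weight = 13, length = 2, mean = 13/2 ≈ 6.500
  cycle 1 → 0 → 1: weight = 13, length = 2, mean = 13/2 ≈ 6.500
Minimum mean = 1.000, attained e.g. along the cycle 0 → 0 with weight 1 and length 1. So λ(A) = 1/1 = 1.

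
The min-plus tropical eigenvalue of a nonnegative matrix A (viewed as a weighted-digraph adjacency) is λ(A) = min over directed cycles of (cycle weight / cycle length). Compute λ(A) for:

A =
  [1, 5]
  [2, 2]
λ(A) = 1

Enumerate directed cycles and compute their means (weight / length). Sample:
  cycle 0 → 0: weight = 1, length = 1, mean = 1/1 ≈ 1.000
  cycle 1 → 1: weight = 2, length = 1, mean = 2/1 ≈ 2.000
  cycle 0 → 1 → 0: weight = 7, length = 2, mean = 7/2 ≈ 3.500
  cycle 1 → 0 → 1: weight = 7, length = 2, mean = 7/2 ≈ 3.500
Minimum mean = 1.000, attained e.g. along the cycle 0 → 0 with weight 1 and length 1. So λ(A) = 1/1 = 1.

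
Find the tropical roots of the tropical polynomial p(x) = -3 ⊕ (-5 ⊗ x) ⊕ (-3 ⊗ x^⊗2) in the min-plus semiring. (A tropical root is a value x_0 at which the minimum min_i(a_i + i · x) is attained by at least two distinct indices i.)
Roots: {-2, 2}

Each tropical root is a break point of the lower envelope of the lines y = a_i + i · x (there are 3 lines, with slopes 0, 1, ..., 2). Only the lines that attain the minimum somewhere contribute to roots; other lines are dominated. Here the surviving (envelope) indices are i = 2, i = 1, i = 0.
Intersections between consecutive envelope lines give the roots: for adjacent envelope indices i < j the intersection is x = (a_i − a_j) / (j − i). Reading off the sorted break points: {-2, 2}.
Verification: at each break x_0, at least two indices attain the minimum of min_i(a_i + i · x_0).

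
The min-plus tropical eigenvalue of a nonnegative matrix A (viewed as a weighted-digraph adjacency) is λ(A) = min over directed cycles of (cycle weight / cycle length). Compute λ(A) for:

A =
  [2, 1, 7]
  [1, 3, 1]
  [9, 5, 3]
λ(A) = 1

Enumerate directed cycles and compute their means (weight / length). Sample:
  cycle 0 → 0: weight = 2, length = 1, mean = 2/1 ≈ 2.000
  cycle 1 → 1: weight = 3, length = 1, mean = 3/1 ≈ 3.000
  cycle 2 → 2: weight = 3, length = 1, mean = 3/1 ≈ 3.000
  cycle 0 → 1 → 0: weight = 2, length = 2, mean = 2/2 ≈ 1.000
  cycle 0 → 2 → 0: weight = 16, length = 2, mean = 16/2 ≈ 8.000
  cycle 1 → 0 → 1: weight = 2, length = 2, mean = 2/2 ≈ 1.000
Minimum mean = 1.000, attained e.g. along the cycle 0 → 1 → 0 with weight 2 and length 2. So λ(A) = 2/2 = 1.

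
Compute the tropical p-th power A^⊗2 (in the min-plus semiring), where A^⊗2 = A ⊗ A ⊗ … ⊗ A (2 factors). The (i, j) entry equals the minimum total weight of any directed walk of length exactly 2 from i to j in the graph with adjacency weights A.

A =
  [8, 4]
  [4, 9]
A^⊗2 =
  [8, 12]
  [12, 8]

Each entry (A^⊗2)_ij equals the minimum over all length-2 walks i = v_0 → v_1 → … → v_2 = j of Σ_t A[v_t][v_{t+1}]. For example, for (i, j) = (0, 1) we minimise over 2 possible intermediate vertex sequences; the minimum is 12, attained along the walk 0 → 0 → 1.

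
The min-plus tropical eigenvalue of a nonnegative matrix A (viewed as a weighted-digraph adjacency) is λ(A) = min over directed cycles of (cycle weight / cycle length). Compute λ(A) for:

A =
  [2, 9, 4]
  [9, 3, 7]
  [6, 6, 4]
λ(A) = 2

Enumerate directed cycles and compute their means (weight / length). Sample:
  cycle 0 → 0: weight = 2, length = 1, mean = 2/1 ≈ 2.000
  cycle 1 → 1: weight = 3, length = 1, mean = 3/1 ≈ 3.000
  cycle 2 → 2: weight = 4, length = 1, mean = 4/1 ≈ 4.000
  cycle 0 → 1 → 0: weight = 18, length = 2, mean = 18/2 ≈ 9.000
  cycle 0 → 2 → 0: weight = 10, length = 2, mean = 10/2 ≈ 5.000
  cycle 1 → 0 → 1: weight = 18, length = 2, mean = 18/2 ≈ 9.000
Minimum mean = 2.000, attained e.g. along the cycle 0 → 0 with weight 2 and length 1. So λ(A) = 2/1 = 2.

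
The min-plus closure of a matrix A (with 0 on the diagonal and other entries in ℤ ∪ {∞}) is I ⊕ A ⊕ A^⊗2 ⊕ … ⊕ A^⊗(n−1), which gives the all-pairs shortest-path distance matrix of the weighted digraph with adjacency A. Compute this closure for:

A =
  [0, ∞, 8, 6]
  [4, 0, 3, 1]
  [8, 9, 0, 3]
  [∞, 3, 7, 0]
Closure =
  [0, 9, 8, 6]
  [4, 0, 3, 1]
  [8, 6, 0, 3]
  [7, 3, 6, 0]

This is the Floyd-Warshall all-pairs shortest-path computation. For each intermediate vertex k = 0, 1, …, 3, update dist[i][j] ← min(dist[i][j], dist[i][k] + dist[k][j]). The final matrix gives, for each (i, j), the minimum total weight of any directed path from i to j (possibly empty when i = j).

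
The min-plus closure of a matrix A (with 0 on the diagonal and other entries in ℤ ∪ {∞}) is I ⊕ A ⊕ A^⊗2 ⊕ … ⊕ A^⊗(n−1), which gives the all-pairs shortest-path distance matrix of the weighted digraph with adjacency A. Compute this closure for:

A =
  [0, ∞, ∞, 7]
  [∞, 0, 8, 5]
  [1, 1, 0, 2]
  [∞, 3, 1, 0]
Closure =
  [0, 9, 8, 7]
  [7, 0, 6, 5]
  [1, 1, 0, 2]
  [2, 2, 1, 0]

This is the Floyd-Warshall all-pairs shortest-path computation. For each intermediate vertex k = 0, 1, …, 3, update dist[i][j] ← min(dist[i][j], dist[i][k] + dist[k][j]). The final matrix gives, for each (i, j), the minimum total weight of any directed path from i to j (possibly empty when i = j).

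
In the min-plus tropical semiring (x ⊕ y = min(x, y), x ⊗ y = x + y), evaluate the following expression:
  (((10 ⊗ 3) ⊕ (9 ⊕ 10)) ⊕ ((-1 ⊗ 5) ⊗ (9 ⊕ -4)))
(((10 ⊗ 3) ⊕ (9 ⊕ 10)) ⊕ ((-1 ⊗ 5) ⊗ (9 ⊕ -4))) = 0

Expand innermost to outermost. Recall ⊕ takes the minimum of its arguments and ⊗ takes their sum. Working out the expression (((10 ⊗ 3) ⊕ (9 ⊕ 10)) ⊕ ((-1 ⊗ 5) ⊗ (9 ⊕ -4))) gives 0.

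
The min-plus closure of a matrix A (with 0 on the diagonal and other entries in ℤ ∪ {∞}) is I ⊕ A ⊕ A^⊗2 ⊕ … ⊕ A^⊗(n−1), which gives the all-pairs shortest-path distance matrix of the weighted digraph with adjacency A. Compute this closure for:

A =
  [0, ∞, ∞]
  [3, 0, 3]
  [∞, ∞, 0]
Closure =
  [0, ∞, ∞]
  [3, 0, 3]
  [∞, ∞, 0]

This is the Floyd-Warshall all-pairs shortest-path computation. For each intermediate vertex k = 0, 1, …, 2, update dist[i][j] ← min(dist[i][j], dist[i][k] + dist[k][j]). The final matrix gives, for each (i, j), the minimum total weight of any directed path from i to j (possibly empty when i = j).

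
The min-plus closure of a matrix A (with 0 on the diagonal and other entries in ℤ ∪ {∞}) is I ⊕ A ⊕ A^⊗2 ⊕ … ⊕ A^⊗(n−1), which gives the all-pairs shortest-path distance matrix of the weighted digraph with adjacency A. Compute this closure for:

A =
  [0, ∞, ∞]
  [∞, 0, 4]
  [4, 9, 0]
Closure =
  [0, ∞, ∞]
  [8, 0, 4]
  [4, 9, 0]

This is the Floyd-Warshall all-pairs shortest-path computation. For each intermediate vertex k = 0, 1, …, 2, update dist[i][j] ← min(dist[i][j], dist[i][k] + dist[k][j]). The final matrix gives, for each (i, j), the minimum total weight of any directed path from i to j (possibly empty when i = j).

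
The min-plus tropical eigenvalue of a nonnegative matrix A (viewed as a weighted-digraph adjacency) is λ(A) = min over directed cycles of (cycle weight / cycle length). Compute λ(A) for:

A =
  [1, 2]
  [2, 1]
λ(A) = 1

Enumerate directed cycles and compute their means (weight / length). Sample:
  cycle 0 → 0: weight = 1, length = 1, mean = 1/1 ≈ 1.000
  cycle 1 → 1: weight = 1, length = 1, mean = 1/1 ≈ 1.000
  cycle 0 → 1 → 0: weight = 4, length = 2, mean = 4/2 ≈ 2.000
  cycle 1 → 0 → 1: weight = 4, length = 2, mean = 4/2 ≈ 2.000
Minimum mean = 1.000, attained e.g. along the cycle 0 → 0 with weight 1 and length 1. So λ(A) = 1/1 = 1.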